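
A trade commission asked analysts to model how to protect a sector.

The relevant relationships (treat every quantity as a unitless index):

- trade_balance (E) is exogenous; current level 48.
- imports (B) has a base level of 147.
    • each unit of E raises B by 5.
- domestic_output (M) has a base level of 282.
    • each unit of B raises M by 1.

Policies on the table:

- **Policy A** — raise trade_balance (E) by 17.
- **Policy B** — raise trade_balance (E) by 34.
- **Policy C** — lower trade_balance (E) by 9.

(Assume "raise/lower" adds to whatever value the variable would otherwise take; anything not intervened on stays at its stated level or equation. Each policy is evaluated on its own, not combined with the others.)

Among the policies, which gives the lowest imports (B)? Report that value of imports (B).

Policy A (E + 17):
  E = 48 + 17 = 65
  B = 147 + 5·65 = 472
Policy B (E + 34):
  E = 48 + 34 = 82
  B = 147 + 5·82 = 557
Policy C (E − 9):
  E = 48 − 9 = 39
  B = 147 + 5·39 = 342
Comparing — Policy A: B=472, Policy B: B=557, Policy C: B=342. Lowest is 342 (Policy C).

342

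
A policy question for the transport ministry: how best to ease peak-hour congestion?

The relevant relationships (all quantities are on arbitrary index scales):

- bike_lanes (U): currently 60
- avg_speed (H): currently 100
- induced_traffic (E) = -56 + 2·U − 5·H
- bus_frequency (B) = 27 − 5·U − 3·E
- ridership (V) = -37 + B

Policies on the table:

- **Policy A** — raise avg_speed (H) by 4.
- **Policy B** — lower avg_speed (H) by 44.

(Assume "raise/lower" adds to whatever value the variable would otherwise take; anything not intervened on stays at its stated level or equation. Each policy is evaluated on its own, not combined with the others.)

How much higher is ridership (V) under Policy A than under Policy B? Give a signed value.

Policy A (H + 4):
  U = 60
  H = 100 + 4 = 104
  E = -56 + 2·60 − 5·104 = -456
  B = 27 − 5·60 − 3·(-456) = 1095
  V = -37 + 1095 = 1058
Policy B (H − 44):
  U = 60
  H = 100 − 44 = 56
  E = -56 + 2·60 − 5·56 = -216
  B = 27 − 5·60 − 3·(-216) = 375
  V = -37 + 375 = 338
V: 1058 − 338 = 720

720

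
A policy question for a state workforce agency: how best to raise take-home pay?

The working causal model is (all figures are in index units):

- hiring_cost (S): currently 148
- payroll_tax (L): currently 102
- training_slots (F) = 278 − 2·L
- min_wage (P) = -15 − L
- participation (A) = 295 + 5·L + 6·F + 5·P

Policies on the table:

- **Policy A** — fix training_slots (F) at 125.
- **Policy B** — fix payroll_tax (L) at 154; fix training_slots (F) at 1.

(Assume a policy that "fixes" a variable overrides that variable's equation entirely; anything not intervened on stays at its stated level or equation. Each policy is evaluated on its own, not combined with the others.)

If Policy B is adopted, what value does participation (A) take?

226

Policy B (L := 154, F := 1):
  L = 154
  F = 1
  P = -15 − 154 = -169
  A = 295 + 5·154 + 6·1 + 5·(-169) = 226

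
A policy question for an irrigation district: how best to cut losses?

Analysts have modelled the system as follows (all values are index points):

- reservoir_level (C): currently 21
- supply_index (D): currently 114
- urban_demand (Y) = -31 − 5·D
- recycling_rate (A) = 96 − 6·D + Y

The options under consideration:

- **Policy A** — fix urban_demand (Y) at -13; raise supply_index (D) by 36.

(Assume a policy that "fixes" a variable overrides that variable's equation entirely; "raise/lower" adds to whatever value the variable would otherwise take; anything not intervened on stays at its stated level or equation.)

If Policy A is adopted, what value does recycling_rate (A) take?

-817

Policy A (Y := -13, D + 36):
  D = 114 + 36 = 150
  Y = -13
  A = 96 − 6·150 + (-13) = -817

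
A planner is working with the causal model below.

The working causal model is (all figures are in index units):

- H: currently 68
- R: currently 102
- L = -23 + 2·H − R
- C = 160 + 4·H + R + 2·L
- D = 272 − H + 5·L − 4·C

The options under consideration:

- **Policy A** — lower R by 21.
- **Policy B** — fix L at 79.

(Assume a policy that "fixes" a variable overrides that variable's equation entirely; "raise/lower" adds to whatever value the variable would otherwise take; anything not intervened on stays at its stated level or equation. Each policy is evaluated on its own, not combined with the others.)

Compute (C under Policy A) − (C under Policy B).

Policy A (R − 21):
  H = 68
  R = 102 − 21 = 81
  L = -23 + 2·68 − 81 = 32
  C = 160 + 4·68 + 81 + 2·32 = 577
Policy B (L := 79):
  H = 68
  R = 102
  L = 79
  C = 160 + 4·68 + 102 + 2·79 = 692
C: 577 − 692 = -115

-115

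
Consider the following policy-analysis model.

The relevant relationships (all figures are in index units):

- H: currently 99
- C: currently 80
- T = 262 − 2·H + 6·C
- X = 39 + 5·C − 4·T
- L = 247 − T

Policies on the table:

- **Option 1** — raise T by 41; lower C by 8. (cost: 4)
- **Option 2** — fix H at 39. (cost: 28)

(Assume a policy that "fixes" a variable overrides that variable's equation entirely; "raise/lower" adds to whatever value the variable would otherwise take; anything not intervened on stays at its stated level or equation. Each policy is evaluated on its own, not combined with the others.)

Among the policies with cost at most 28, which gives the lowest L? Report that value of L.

-417

Option 1 (T + 41, C − 8):
  H = 99
  C = 80 − 8 = 72
  T = 262 − 2·99 + 6·72 (+41 from intervention) = 537
  L = 247 − 537 = -290
Option 2 (H := 39):
  H = 39
  C = 80
  T = 262 − 2·39 + 6·80 = 664
  L = 247 − 664 = -417
Comparing — Option 1: L=-290, Option 2: L=-417. Lowest is -417 (Option 2).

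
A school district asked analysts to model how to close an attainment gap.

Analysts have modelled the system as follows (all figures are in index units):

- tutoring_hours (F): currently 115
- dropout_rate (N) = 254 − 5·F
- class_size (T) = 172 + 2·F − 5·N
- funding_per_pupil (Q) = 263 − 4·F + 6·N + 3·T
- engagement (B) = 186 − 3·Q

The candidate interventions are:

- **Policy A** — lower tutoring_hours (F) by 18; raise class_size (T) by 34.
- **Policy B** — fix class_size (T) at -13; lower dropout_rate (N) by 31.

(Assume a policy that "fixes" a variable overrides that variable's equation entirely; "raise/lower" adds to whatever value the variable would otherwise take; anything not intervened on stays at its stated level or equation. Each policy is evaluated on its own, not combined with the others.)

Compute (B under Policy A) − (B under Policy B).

Policy A (F − 18, T + 34):
  F = 115 − 18 = 97
  N = 254 − 5·97 = -231
  T = 172 + 2·97 − 5·(-231) (+34 from intervention) = 1555
  Q = 263 − 4·97 + 6·(-231) + 3·1555 = 3154
  B = 186 − 3·3154 = -9276
Policy B (T := -13, N − 31):
  F = 115
  N = 254 − 5·115 (−31 from intervention) = -352
  T = -13
  Q = 263 − 4·115 + 6·(-352) + 3·(-13) = -2348
  B = 186 − 3·(-2348) = 7230
B: -9276 − 7230 = -16506

-16506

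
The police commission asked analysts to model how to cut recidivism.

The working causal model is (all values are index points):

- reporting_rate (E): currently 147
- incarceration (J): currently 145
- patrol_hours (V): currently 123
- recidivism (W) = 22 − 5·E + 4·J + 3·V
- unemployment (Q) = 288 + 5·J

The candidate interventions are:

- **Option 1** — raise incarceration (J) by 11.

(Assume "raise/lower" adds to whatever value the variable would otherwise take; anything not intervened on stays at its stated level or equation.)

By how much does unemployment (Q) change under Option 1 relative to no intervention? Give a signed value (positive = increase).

Baseline:
  J = 145
  Q = 288 + 5·145 = 1013
Option 1 (J + 11):
  J = 145 + 11 = 156
  Q = 288 + 5·156 = 1068
Change in Q: 1068 − 1013 = 55

55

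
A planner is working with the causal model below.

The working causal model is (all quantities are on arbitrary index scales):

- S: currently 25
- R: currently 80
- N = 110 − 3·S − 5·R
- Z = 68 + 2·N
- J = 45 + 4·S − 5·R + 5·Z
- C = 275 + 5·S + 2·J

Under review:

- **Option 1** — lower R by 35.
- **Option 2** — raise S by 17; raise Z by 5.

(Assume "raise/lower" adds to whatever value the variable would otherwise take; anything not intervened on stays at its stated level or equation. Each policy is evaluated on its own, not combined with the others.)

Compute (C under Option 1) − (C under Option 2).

Option 1 (R − 35):
  S = 25
  R = 80 − 35 = 45
  N = 110 − 3·25 − 5·45 = -190
  Z = 68 + 2·(-190) = -312
  J = 45 + 4·25 − 5·45 + 5·(-312) = -1640
  C = 275 + 5·25 + 2·(-1640) = -2880
Option 2 (S + 17, Z + 5):
  S = 25 + 17 = 42
  R = 80
  N = 110 − 3·42 − 5·80 = -416
  Z = 68 + 2·(-416) (+5 from intervention) = -759
  J = 45 + 4·42 − 5·80 + 5·(-759) = -3982
  C = 275 + 5·42 + 2·(-3982) = -7479
C: -2880 − (-7479) = 4599

4599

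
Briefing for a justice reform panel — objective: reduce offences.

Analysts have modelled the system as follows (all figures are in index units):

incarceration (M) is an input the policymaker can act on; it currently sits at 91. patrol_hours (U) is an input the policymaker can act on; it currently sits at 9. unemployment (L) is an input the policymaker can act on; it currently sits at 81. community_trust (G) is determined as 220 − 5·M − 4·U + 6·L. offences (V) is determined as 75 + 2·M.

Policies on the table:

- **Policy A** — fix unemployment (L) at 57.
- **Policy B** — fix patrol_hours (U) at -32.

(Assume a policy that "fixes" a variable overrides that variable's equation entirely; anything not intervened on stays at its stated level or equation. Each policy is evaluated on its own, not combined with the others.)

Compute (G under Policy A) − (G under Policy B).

-308

Policy A (L := 57):
  M = 91
  U = 9
  L = 57
  G = 220 − 5·91 − 4·9 + 6·57 = 71
Policy B (U := -32):
  M = 91
  U = -32
  L = 81
  G = 220 − 5·91 − 4·(-32) + 6·81 = 379
G: 71 − 379 = -308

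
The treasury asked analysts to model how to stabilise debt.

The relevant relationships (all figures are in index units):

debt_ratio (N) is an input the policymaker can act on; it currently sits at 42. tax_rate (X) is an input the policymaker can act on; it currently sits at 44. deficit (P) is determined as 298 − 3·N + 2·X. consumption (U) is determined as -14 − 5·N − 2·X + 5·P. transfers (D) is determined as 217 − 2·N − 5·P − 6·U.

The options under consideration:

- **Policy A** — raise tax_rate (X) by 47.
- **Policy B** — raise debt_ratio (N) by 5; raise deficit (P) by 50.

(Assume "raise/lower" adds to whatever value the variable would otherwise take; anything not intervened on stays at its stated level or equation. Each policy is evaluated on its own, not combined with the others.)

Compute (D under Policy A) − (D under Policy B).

Policy A (X + 47):
  N = 42
  X = 44 + 47 = 91
  P = 298 − 3·42 + 2·91 = 354
  U = -14 − 5·42 − 2·91 + 5·354 = 1364
  D = 217 − 2·42 − 5·354 − 6·1364 = -9821
Policy B (N + 5, P + 50):
  N = 42 + 5 = 47
  X = 44
  P = 298 − 3·47 + 2·44 (+50 from intervention) = 295
  U = -14 − 5·47 − 2·44 + 5·295 = 1138
  D = 217 − 2·47 − 5·295 − 6·1138 = -8180
D: -9821 − (-8180) = -1641

-1641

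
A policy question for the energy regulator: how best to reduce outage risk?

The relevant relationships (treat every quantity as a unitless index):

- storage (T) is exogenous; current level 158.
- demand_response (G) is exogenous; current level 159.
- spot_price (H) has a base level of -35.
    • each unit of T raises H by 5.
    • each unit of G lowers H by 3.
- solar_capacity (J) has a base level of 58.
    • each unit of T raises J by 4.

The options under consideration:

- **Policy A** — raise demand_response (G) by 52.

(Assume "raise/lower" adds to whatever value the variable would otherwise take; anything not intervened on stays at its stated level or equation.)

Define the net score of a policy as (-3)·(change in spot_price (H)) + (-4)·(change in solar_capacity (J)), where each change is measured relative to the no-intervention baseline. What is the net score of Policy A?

Baseline:
  T = 158
  G = 159
  H = -35 + 5·158 − 3·159 = 278
  J = 58 + 4·158 = 690
Policy A (G + 52):
  T = 158
  G = 159 + 52 = 211
  H = -35 + 5·158 − 3·211 = 122
  J = 58 + 4·158 = 690
ΔH = 122 − 278 = -156; ΔJ = 690 − 690 = 0
Score = (-3)·(-156) + (-4)·0 = 468

468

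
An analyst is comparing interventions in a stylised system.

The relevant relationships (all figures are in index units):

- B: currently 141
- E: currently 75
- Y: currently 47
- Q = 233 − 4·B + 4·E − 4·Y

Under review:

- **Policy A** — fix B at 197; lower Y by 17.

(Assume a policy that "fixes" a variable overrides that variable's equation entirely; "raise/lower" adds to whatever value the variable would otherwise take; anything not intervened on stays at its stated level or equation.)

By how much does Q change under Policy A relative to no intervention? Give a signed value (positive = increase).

Baseline:
  B = 141
  E = 75
  Y = 47
  Q = 233 − 4·141 + 4·75 − 4·47 = -219
Policy A (B := 197, Y − 17):
  B = 197
  E = 75
  Y = 47 − 17 = 30
  Q = 233 − 4·197 + 4·75 − 4·30 = -375
Change in Q: -375 − (-219) = -156

-156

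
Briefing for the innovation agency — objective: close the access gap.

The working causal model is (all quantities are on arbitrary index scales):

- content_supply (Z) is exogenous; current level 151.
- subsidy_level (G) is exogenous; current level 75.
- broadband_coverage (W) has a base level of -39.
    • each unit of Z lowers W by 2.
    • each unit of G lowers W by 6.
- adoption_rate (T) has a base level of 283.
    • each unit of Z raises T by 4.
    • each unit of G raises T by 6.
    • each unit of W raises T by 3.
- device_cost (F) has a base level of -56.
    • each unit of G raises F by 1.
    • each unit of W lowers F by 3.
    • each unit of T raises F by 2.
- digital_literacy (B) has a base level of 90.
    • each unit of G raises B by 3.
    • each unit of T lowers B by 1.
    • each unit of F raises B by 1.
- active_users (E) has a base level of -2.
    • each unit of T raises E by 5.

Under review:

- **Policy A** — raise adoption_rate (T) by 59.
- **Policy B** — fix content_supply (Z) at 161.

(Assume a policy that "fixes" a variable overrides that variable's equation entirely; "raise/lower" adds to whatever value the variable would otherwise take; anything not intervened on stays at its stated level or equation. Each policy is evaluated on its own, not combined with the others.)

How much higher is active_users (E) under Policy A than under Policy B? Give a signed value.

395

Policy A (T + 59):
  Z = 151
  G = 75
  W = -39 − 2·151 − 6·75 = -791
  T = 283 + 4·151 + 6·75 + 3·(-791) (+59 from intervention) = -977
  E = -2 + 5·(-977) = -4887
Policy B (Z := 161):
  Z = 161
  G = 75
  W = -39 − 2·161 − 6·75 = -811
  T = 283 + 4·161 + 6·75 + 3·(-811) = -1056
  E = -2 + 5·(-1056) = -5282
E: -4887 − (-5282) = 395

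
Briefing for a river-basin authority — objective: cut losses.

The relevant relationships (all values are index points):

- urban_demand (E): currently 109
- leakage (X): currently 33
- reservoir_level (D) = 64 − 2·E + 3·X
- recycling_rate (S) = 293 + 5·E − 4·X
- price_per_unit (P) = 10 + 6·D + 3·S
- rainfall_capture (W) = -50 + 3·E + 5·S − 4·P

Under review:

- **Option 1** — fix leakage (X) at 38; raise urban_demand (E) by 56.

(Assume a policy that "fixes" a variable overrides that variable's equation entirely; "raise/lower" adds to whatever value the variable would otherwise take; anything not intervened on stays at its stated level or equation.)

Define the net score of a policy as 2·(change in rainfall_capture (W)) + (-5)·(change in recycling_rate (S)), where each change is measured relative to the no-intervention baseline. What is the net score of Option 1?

Baseline:
  E = 109
  X = 33
  D = 64 − 2·109 + 3·33 = -55
  S = 293 + 5·109 − 4·33 = 706
  P = 10 + 6·(-55) + 3·706 = 1798
  W = -50 + 3·109 + 5·706 − 4·1798 = -3385
Option 1 (X := 38, E + 56):
  E = 109 + 56 = 165
  X = 38
  D = 64 − 2·165 + 3·38 = -152
  S = 293 + 5·165 − 4·38 = 966
  P = 10 + 6·(-152) + 3·966 = 1996
  W = -50 + 3·165 + 5·966 − 4·1996 = -2709
ΔW = -2709 − (-3385) = 676; ΔS = 966 − 706 = 260
Score = 2·676 + (-5)·260 = 52

52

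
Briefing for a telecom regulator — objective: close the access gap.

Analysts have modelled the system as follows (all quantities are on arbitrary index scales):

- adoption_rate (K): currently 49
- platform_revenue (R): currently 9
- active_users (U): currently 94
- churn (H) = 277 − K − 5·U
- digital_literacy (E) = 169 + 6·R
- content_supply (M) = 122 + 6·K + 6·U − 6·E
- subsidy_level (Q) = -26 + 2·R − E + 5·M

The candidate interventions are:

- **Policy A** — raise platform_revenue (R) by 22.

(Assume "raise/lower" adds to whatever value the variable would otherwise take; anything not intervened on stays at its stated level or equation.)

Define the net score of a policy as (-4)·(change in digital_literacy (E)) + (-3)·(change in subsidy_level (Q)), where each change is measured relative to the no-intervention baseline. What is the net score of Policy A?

Baseline:
  K = 49
  R = 9
  U = 94
  E = 169 + 6·9 = 223
  M = 122 + 6·49 + 6·94 − 6·223 = -358
  Q = -26 + 2·9 − 223 + 5·(-358) = -2021
Policy A (R + 22):
  K = 49
  R = 9 + 22 = 31
  U = 94
  E = 169 + 6·31 = 355
  M = 122 + 6·49 + 6·94 − 6·355 = -1150
  Q = -26 + 2·31 − 355 + 5·(-1150) = -6069
ΔE = 355 − 223 = 132; ΔQ = -6069 − (-2021) = -4048
Score = (-4)·132 + (-3)·(-4048) = 11616

11616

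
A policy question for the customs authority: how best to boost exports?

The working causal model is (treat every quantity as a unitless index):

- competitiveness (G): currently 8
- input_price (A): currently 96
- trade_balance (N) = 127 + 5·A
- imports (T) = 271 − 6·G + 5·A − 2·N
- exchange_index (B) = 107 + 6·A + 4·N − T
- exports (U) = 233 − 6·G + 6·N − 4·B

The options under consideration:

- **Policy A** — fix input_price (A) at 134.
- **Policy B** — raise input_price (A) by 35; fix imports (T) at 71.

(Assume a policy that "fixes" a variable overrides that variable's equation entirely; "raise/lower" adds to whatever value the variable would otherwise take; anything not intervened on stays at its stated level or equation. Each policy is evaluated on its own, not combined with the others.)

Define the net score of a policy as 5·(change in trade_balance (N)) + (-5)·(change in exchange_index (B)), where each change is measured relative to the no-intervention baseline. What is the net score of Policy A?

Baseline:
  G = 8
  A = 96
  N = 127 + 5·96 = 607
  T = 271 − 6·8 + 5·96 − 2·607 = -511
  B = 107 + 6·96 + 4·607 − (-511) = 3622
Policy A (A := 134):
  G = 8
  A = 134
  N = 127 + 5·134 = 797
  T = 271 − 6·8 + 5·134 − 2·797 = -701
  B = 107 + 6·134 + 4·797 − (-701) = 4800
ΔN = 797 − 607 = 190; ΔB = 4800 − 3622 = 1178
Score = 5·190 + (-5)·1178 = -4940

-4940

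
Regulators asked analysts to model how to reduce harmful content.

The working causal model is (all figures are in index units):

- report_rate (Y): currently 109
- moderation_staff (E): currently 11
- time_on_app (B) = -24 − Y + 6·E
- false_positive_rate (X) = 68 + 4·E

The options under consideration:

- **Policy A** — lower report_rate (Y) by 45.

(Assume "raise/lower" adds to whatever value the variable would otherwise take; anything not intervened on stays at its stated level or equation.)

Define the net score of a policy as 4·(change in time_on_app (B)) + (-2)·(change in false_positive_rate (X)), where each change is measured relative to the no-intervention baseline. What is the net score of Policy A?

Baseline:
  Y = 109
  E = 11
  B = -24 − 109 + 6·11 = -67
  X = 68 + 4·11 = 112
Policy A (Y − 45):
  Y = 109 − 45 = 64
  E = 11
  B = -24 − 64 + 6·11 = -22
  X = 68 + 4·11 = 112
ΔB = -22 − (-67) = 45; ΔX = 112 − 112 = 0
Score = 4·45 + (-2)·0 = 180

180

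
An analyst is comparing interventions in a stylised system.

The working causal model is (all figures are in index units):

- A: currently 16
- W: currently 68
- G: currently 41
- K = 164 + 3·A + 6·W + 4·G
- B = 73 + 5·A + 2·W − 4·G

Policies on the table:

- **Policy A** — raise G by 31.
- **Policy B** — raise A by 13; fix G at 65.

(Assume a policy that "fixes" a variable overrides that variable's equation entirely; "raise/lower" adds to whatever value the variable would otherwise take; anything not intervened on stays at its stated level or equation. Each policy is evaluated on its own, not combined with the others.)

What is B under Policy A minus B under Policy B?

-93

Policy A (G + 31):
  A = 16
  W = 68
  G = 41 + 31 = 72
  B = 73 + 5·16 + 2·68 − 4·72 = 1
Policy B (A + 13, G := 65):
  A = 16 + 13 = 29
  W = 68
  G = 65
  B = 73 + 5·29 + 2·68 − 4·65 = 94
B: 1 − 94 = -93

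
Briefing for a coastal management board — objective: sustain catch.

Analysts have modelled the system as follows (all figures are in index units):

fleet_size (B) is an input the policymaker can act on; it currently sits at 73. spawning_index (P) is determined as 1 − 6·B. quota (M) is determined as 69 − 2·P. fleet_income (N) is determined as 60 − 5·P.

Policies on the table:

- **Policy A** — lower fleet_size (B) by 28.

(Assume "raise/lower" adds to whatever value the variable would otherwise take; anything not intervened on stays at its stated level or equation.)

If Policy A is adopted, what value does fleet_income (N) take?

Policy A (B − 28):
  B = 73 − 28 = 45
  P = 1 − 6·45 = -269
  N = 60 − 5·(-269) = 1405

1405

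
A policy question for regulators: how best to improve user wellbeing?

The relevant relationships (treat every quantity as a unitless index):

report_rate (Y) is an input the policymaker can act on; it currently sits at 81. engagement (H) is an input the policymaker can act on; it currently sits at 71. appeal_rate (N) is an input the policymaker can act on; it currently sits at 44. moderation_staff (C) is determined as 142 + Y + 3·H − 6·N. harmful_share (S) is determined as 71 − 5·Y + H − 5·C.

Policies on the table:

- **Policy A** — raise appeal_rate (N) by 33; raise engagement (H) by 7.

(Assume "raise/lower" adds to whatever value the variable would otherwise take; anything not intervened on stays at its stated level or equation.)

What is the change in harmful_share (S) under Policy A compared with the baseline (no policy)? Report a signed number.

Baseline:
  Y = 81
  H = 71
  N = 44
  C = 142 + 81 + 3·71 − 6·44 = 172
  S = 71 − 5·81 + 71 − 5·172 = -1123
Policy A (N + 33, H + 7):
  Y = 81
  H = 71 + 7 = 78
  N = 44 + 33 = 77
  C = 142 + 81 + 3·78 − 6·77 = -5
  S = 71 − 5·81 + 78 − 5·(-5) = -231
Change in S: -231 − (-1123) = 892

892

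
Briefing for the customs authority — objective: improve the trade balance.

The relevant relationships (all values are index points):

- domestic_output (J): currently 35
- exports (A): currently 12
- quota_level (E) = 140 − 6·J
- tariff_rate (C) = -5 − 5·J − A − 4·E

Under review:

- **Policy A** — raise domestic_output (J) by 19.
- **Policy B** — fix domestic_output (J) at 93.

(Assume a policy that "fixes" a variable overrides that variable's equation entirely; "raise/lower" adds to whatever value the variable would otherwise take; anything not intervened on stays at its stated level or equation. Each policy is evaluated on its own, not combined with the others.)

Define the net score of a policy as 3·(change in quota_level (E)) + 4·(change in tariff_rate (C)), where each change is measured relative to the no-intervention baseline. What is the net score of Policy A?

Baseline:
  J = 35
  A = 12
  E = 140 − 6·35 = -70
  C = -5 − 5·35 − 12 − 4·(-70) = 88
Policy A (J + 19):
  J = 35 + 19 = 54
  A = 12
  E = 140 − 6·54 = -184
  C = -5 − 5·54 − 12 − 4·(-184) = 449
ΔE = -184 − (-70) = -114; ΔC = 449 − 88 = 361
Score = 3·(-114) + 4·361 = 1102

1102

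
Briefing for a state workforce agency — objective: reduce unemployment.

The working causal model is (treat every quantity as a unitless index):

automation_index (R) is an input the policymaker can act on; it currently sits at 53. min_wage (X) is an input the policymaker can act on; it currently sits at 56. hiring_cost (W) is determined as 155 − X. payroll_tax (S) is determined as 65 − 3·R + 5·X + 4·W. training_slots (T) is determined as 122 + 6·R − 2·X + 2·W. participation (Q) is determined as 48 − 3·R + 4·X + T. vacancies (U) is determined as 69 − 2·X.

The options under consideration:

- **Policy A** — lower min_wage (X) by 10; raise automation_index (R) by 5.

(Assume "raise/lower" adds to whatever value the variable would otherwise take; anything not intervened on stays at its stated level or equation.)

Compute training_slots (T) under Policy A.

Policy A (X − 10, R + 5):
  R = 53 + 5 = 58
  X = 56 − 10 = 46
  W = 155 − 46 = 109
  T = 122 + 6·58 − 2·46 + 2·109 = 596

596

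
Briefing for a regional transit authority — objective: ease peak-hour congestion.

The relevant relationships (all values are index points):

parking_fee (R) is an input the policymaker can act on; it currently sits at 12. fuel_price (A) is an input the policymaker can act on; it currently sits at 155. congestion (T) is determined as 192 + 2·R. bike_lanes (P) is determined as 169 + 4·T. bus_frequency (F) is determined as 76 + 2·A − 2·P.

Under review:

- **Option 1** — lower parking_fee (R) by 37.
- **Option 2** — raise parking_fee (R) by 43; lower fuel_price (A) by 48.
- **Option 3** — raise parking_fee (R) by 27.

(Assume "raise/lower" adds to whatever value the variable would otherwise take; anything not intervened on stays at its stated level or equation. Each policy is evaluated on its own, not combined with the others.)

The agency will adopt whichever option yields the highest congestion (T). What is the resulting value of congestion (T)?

302

Option 1 (R − 37):
  R = 12 − 37 = -25
  T = 192 + 2·(-25) = 142
Option 2 (R + 43, A − 48):
  R = 12 + 43 = 55
  T = 192 + 2·55 = 302
Option 3 (R + 27):
  R = 12 + 27 = 39
  T = 192 + 2·39 = 270
Comparing — Option 1: T=142, Option 2: T=302, Option 3: T=270. Highest is 302 (Option 2).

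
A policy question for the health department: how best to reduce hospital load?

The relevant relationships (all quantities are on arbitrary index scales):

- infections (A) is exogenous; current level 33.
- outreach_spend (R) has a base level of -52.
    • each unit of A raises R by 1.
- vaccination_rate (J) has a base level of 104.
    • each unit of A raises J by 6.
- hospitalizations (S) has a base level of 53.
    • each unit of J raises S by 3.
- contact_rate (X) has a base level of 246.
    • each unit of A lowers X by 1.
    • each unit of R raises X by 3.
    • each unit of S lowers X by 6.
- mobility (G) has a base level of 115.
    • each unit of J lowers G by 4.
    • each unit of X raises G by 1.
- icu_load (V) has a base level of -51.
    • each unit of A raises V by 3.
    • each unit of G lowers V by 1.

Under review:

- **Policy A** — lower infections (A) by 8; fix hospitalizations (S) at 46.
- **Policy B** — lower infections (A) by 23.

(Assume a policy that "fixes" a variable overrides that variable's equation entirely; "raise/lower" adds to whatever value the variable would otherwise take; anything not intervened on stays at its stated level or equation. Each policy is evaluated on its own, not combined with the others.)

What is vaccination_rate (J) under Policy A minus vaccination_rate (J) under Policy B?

90

Policy A (A − 8, S := 46):
  A = 33 − 8 = 25
  J = 104 + 6·25 = 254
Policy B (A − 23):
  A = 33 − 23 = 10
  J = 104 + 6·10 = 164
J: 254 − 164 = 90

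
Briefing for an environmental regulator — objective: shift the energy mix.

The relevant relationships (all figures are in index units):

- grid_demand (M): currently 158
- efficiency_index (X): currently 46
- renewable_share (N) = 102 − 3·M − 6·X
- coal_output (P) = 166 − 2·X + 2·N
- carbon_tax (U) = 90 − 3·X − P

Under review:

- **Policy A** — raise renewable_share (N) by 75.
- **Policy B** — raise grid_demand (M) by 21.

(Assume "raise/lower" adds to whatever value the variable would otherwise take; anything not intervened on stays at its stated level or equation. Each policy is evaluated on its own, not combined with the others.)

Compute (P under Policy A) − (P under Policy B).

Policy A (N + 75):
  M = 158
  X = 46
  N = 102 − 3·158 − 6·46 (+75 from intervention) = -573
  P = 166 − 2·46 + 2·(-573) = -1072
Policy B (M + 21):
  M = 158 + 21 = 179
  X = 46
  N = 102 − 3·179 − 6·46 = -711
  P = 166 − 2·46 + 2·(-711) = -1348
P: -1072 − (-1348) = 276

276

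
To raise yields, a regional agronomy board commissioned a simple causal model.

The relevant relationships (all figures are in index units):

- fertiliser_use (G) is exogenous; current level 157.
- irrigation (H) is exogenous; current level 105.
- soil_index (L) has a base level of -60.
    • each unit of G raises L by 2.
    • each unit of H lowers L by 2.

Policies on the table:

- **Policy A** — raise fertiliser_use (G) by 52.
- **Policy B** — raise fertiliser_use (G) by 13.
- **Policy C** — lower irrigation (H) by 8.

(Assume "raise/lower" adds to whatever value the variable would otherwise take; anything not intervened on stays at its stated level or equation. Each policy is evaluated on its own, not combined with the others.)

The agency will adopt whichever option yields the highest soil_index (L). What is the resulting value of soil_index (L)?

Policy A (G + 52):
  G = 157 + 52 = 209
  H = 105
  L = -60 + 2·209 − 2·105 = 148
Policy B (G + 13):
  G = 157 + 13 = 170
  H = 105
  L = -60 + 2·170 − 2·105 = 70
Policy C (H − 8):
  G = 157
  H = 105 − 8 = 97
  L = -60 + 2·157 − 2·97 = 60
Comparing — Policy A: L=148, Policy B: L=70, Policy C: L=60. Highest is 148 (Policy A).

148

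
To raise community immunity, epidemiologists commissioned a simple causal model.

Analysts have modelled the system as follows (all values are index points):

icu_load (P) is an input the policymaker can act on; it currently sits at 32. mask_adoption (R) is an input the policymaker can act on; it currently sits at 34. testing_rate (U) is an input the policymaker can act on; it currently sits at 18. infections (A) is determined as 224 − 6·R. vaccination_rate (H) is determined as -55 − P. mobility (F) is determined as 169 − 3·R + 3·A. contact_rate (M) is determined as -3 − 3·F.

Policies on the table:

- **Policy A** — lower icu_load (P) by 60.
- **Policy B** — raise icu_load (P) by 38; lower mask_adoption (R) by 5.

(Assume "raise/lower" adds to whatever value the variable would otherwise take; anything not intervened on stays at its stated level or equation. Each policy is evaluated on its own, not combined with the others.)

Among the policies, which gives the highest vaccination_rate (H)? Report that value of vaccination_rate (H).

-27

Policy A (P − 60):
  P = 32 − 60 = -28
  H = -55 − (-28) = -27
Policy B (P + 38, R − 5):
  P = 32 + 38 = 70
  H = -55 − 70 = -125
Comparing — Policy A: H=-27, Policy B: H=-125. Highest is -27 (Policy A).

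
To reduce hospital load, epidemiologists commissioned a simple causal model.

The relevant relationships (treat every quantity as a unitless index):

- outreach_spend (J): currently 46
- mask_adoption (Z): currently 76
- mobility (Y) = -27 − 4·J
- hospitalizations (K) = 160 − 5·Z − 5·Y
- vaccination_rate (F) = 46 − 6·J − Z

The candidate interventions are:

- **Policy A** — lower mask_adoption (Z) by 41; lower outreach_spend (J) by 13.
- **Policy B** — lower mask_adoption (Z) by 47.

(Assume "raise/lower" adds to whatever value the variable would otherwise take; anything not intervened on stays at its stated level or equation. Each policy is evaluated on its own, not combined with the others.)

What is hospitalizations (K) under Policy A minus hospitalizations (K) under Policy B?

Policy A (Z − 41, J − 13):
  J = 46 − 13 = 33
  Z = 76 − 41 = 35
  Y = -27 − 4·33 = -159
  K = 160 − 5·35 − 5·(-159) = 780
Policy B (Z − 47):
  J = 46
  Z = 76 − 47 = 29
  Y = -27 − 4·46 = -211
  K = 160 − 5·29 − 5·(-211) = 1070
K: 780 − 1070 = -290

-290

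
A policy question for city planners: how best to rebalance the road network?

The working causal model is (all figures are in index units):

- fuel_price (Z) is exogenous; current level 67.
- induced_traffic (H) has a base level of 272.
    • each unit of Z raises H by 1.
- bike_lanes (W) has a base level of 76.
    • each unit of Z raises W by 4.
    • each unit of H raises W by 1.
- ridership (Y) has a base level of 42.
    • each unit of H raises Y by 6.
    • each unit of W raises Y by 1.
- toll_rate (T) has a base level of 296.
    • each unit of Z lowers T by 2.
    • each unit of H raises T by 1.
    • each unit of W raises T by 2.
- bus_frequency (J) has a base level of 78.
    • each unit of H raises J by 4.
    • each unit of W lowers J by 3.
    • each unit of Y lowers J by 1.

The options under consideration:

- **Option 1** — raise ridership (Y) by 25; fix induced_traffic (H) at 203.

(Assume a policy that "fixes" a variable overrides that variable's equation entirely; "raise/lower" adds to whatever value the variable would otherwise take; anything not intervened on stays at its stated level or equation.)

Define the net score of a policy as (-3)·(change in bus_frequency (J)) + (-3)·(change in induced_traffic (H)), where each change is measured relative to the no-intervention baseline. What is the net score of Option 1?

Baseline:
  Z = 67
  H = 272 + 67 = 339
  W = 76 + 4·67 + 339 = 683
  Y = 42 + 6·339 + 683 = 2759
  J = 78 + 4·339 − 3·683 − 2759 = -3374
Option 1 (Y + 25, H := 203):
  Z = 67
  H = 203
  W = 76 + 4·67 + 203 = 547
  Y = 42 + 6·203 + 547 (+25 from intervention) = 1832
  J = 78 + 4·203 − 3·547 − 1832 = -2583
ΔJ = -2583 − (-3374) = 791; ΔH = 203 − 339 = -136
Score = (-3)·791 + (-3)·(-136) = -1965

-1965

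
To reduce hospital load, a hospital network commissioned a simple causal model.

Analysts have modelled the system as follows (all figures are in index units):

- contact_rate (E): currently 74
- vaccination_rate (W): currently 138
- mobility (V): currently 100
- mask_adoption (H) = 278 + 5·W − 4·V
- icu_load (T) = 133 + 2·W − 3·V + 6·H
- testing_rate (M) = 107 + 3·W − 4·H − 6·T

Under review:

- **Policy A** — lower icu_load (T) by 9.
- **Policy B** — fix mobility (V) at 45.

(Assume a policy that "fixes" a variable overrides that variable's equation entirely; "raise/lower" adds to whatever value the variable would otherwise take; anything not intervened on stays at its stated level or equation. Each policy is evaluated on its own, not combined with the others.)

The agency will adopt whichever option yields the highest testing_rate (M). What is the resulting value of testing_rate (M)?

-22799

Policy A (T − 9):
  W = 138
  V = 100
  H = 278 + 5·138 − 4·100 = 568
  T = 133 + 2·138 − 3·100 + 6·568 (−9 from intervention) = 3508
  M = 107 + 3·138 − 4·568 − 6·3508 = -22799
Policy B (V := 45):
  W = 138
  V = 45
  H = 278 + 5·138 − 4·45 = 788
  T = 133 + 2·138 − 3·45 + 6·788 = 5002
  M = 107 + 3·138 − 4·788 − 6·5002 = -32643
Comparing — Policy A: M=-22799, Policy B: M=-32643. Highest is -22799 (Policy A).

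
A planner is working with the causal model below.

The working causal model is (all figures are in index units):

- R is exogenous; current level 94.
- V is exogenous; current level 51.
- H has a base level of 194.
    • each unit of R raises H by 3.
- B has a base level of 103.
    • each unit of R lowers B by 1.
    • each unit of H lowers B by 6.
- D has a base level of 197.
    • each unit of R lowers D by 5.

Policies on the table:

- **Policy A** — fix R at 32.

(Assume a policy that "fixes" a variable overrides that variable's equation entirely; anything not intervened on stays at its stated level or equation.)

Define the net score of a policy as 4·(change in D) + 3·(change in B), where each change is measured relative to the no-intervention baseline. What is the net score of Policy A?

Baseline:
  R = 94
  H = 194 + 3·94 = 476
  B = 103 − 94 − 6·476 = -2847
  D = 197 − 5·94 = -273
Policy A (R := 32):
  R = 32
  H = 194 + 3·32 = 290
  B = 103 − 32 − 6·290 = -1669
  D = 197 − 5·32 = 37
ΔD = 37 − (-273) = 310; ΔB = -1669 − (-2847) = 1178
Score = 4·310 + 3·1178 = 4774

4774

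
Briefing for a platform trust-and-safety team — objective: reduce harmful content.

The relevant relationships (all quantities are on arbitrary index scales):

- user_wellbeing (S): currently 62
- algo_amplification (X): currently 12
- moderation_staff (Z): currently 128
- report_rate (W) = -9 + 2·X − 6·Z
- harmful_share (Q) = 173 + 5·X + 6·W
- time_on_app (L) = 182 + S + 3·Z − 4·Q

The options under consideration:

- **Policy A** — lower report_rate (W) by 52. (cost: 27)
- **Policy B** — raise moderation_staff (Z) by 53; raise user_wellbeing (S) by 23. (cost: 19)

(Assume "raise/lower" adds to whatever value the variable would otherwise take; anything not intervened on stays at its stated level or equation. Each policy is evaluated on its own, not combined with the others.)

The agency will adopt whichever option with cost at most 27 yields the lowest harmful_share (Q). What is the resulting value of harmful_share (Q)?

Policy A (W − 52):
  X = 12
  Z = 128
  W = -9 + 2·12 − 6·128 (−52 from intervention) = -805
  Q = 173 + 5·12 + 6·(-805) = -4597
Policy B (Z + 53, S + 23):
  X = 12
  Z = 128 + 53 = 181
  W = -9 + 2·12 − 6·181 = -1071
  Q = 173 + 5·12 + 6·(-1071) = -6193
Comparing — Policy A: Q=-4597, Policy B: Q=-6193. Lowest is -6193 (Policy B).

-6193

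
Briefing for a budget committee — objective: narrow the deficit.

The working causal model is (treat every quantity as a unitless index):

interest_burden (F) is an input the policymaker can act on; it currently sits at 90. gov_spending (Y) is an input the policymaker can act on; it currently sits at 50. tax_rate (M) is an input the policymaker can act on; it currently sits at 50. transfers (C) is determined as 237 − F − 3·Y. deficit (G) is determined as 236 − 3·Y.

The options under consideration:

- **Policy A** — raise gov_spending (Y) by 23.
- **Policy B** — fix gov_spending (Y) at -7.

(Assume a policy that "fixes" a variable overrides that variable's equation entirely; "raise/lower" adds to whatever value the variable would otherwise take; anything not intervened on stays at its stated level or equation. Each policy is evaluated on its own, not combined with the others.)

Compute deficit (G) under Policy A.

17

Policy A (Y + 23):
  Y = 50 + 23 = 73
  G = 236 − 3·73 = 17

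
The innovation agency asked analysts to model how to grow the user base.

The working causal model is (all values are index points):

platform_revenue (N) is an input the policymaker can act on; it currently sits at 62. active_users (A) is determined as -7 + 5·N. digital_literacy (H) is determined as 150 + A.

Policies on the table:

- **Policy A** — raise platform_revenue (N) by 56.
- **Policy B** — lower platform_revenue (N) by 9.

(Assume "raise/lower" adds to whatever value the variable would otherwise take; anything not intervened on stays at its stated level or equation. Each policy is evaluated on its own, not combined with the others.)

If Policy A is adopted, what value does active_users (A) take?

Policy A (N + 56):
  N = 62 + 56 = 118
  A = -7 + 5·118 = 583

583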